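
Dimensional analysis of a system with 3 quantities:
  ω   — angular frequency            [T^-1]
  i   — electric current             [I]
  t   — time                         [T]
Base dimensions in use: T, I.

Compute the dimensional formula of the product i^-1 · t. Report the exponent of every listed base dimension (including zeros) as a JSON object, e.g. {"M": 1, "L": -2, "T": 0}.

{"T": 1, "I": -1}

Dimensional matrix (T×I by ω×i×t):
  T: [-1  0  1]
  I: [ 0  1  0]
  [T]: (-1)·0+(1)·1 = 1
  [I]: (-1)·1+(1)·0 = -1
⇒ T I^-1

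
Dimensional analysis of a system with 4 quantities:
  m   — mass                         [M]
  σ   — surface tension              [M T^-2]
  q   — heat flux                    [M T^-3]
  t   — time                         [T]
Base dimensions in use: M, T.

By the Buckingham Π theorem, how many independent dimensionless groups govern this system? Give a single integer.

2

Dimensional matrix (M×T by m×σ×q×t):
  M: [ 1  1  1  0]
  T: [ 0 -2 -3  1]
RREF → pivots at {m,σ} ⇒ r = 2
4 vars − rank 2 = 2 Π groups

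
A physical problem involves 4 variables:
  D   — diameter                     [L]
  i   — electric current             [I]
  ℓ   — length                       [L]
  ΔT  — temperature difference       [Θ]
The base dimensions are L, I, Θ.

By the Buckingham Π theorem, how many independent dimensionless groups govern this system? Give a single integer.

1

Exponent matrix [L,I,Θ] × [D,i,ℓ,ΔT]:
  L: [ 1  0  1  0]
  I: [ 0  1  0  0]
  Θ: [ 0  0  0  1]
RREF → pivots at {D,i,ΔT} ⇒ r = 3
4 vars − rank 3 = 1 Π group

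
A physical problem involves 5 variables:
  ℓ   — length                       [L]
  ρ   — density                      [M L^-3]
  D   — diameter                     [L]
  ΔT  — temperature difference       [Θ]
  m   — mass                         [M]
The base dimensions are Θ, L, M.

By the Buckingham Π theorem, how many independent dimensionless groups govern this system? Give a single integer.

Write exponents as rows Θ,L,M / cols ℓ,ρ,D,ΔT,m:
  Θ: [ 0  0  0  1  0]
  L: [ 1 -3  1  0  0]
  M: [ 0  1  0  0  1]
Echelon form has 3 nonzero rows (pivots: ℓ,ρ,ΔT)
n=5, r=3 ⇒ 2 dimensionless groups

2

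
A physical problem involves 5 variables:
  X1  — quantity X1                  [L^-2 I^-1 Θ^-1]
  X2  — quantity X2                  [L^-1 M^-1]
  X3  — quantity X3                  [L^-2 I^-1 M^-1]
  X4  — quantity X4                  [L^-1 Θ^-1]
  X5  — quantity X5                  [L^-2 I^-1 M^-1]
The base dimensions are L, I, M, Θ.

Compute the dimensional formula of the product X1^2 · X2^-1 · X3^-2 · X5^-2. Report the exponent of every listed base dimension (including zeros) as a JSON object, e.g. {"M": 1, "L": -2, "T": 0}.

{"L": 5, "I": 2, "M": 5, "Θ": -2}

Dimensional matrix (L×I×M×Θ by X1×X2×X3×X4×X5):
  L: [-2 -1 -2 -1 -2]
  I: [-1  0 -1  0 -1]
  M: [ 0 -1 -1  0 -1]
  Θ: [-1  0  0 -1  0]
  [L]: (2)·-2+(-1)·-1+(-2)·-2+(-2)·-2 = 5
  [I]: (2)·-1+(-1)·0+(-2)·-1+(-2)·-1 = 2
  [M]: (2)·0+(-1)·-1+(-2)·-1+(-2)·-1 = 5
  [Θ]: (2)·-1+(-1)·0+(-2)·0+(-2)·0 = -2
⇒ L^5 I^2 M^5 Θ^-2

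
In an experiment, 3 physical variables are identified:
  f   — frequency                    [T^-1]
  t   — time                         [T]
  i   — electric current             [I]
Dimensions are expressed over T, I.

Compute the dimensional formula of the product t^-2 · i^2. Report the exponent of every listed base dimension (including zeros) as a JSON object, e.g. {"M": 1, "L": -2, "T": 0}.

{"T": -2, "I": 2}

Exponent matrix [T,I] × [f,t,i]:
  T: [-1  1  0]
  I: [ 0  0  1]
  [T]: (-2)·1+(2)·0 = -2
  [I]: (-2)·0+(2)·1 = 2
⇒ T^-2 I^2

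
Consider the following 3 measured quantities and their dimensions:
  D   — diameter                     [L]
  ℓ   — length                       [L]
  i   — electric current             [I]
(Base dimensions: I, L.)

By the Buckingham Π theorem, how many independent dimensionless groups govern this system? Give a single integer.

Dimensional matrix (I×L by D×ℓ×i):
  I: [ 0  0  1]
  L: [ 1  1  0]
RREF → pivots at {D,i} ⇒ r = 2
Π count = n − r = 3 − 2 = 1

1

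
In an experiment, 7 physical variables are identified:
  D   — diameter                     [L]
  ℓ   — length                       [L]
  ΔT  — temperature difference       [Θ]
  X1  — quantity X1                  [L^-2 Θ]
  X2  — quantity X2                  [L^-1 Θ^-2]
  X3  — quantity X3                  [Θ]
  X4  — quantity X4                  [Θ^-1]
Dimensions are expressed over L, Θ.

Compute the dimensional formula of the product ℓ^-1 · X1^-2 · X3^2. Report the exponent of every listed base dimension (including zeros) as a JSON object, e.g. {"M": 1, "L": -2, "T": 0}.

Write exponents as rows L,Θ / cols D,ℓ,ΔT,X1,X2,X3,X4:
  L: [ 1  1  0 -2 -1  0  0]
  Θ: [ 0  0  1  1 -2  1 -1]
  [L]: (-1)·1+(-2)·-2+(2)·0 = 3
  [Θ]: (-1)·0+(-2)·1+(2)·1 = 0
⇒ L^3

{"L": 3, "Θ": 0}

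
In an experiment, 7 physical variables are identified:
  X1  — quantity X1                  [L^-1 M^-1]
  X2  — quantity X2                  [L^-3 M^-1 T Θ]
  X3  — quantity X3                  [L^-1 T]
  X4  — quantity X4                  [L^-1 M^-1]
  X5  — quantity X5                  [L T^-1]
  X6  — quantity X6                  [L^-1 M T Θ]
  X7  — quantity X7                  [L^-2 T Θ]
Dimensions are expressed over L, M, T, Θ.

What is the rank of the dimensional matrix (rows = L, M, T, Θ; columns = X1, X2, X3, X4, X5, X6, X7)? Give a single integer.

3

Exponent matrix [L,M,T,Θ] × [X1,X2,X3,X4,X5,X6,X7]:
  L: [-1 -3 -1 -1  1 -1 -2]
  M: [-1 -1  0 -1  0  1  0]
  T: [ 0  1  1  0 -1  1  1]
  Θ: [ 0  1  0  0  0  1  1]
RREF → pivots at {X1,X2,X3} ⇒ r = 3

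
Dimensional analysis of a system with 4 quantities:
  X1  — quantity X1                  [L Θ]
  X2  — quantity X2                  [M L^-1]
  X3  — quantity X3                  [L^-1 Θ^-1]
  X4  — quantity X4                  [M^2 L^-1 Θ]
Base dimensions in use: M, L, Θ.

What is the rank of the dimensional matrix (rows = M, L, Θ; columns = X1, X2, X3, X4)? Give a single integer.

Dimensional matrix (M×L×Θ by X1×X2×X3×X4):
  M: [ 0  1  0  2]
  L: [ 1 -1 -1 -1]
  Θ: [ 1  0 -1  1]
RREF → pivots at {X1,X2} ⇒ r = 2

2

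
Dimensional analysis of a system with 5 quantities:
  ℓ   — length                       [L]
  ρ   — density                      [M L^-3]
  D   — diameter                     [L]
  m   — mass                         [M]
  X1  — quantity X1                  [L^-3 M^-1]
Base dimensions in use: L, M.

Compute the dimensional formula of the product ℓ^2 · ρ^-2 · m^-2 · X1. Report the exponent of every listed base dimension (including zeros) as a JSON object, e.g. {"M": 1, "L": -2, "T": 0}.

{"L": 5, "M": -5}

Exponent matrix [L,M] × [ℓ,ρ,D,m,X1]:
  L: [ 1 -3  1  0 -3]
  M: [ 0  1  0  1 -1]
  [L]: (2)·1+(-2)·-3+(-2)·0+(1)·-3 = 5
  [M]: (2)·0+(-2)·1+(-2)·1+(1)·-1 = -5
⇒ L^5 M^-5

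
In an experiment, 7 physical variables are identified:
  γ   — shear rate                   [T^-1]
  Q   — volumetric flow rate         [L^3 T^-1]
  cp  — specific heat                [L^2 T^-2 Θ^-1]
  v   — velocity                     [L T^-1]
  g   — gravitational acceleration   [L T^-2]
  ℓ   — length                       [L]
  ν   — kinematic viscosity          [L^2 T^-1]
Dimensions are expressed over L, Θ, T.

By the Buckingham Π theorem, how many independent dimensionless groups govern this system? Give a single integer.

Dimensional matrix (L×Θ×T by γ×Q×cp×v×g×ℓ×ν):
  L: [ 0  3  2  1  1  1  2]
  Θ: [ 0  0 -1  0  0  0  0]
  T: [-1 -1 -2 -1 -2  0 -1]
RREF → pivots at {γ,Q,cp} ⇒ r = 3
7 vars − rank 3 = 4 Π groups

4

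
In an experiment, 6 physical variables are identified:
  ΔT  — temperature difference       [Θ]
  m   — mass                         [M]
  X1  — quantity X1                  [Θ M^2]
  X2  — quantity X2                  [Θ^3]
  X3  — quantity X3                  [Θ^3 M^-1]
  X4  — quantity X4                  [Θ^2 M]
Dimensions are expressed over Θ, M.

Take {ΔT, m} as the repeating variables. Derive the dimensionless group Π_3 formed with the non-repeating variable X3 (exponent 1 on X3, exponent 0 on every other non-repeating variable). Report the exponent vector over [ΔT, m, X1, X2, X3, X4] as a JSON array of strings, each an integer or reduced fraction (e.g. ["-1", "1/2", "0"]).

["-3", "1", "0", "0", "1", "0"]

Exponent matrix [Θ,M] × [ΔT,m,X1,X2,X3,X4]:
  Θ: [ 1  0  1  3  3  2]
  M: [ 0  1  2  0 -1  1]
Echelon form has 2 nonzero rows (pivots: ΔT,m)
Pivot set = {ΔT,m}, free = {X1,X2,X3,X4}
RREF:
  r0: [   1    0    1    3    3    2]
  r1: [   0    1    2    0   -1    1]
Fix exponent of X3 at 1, X1 at 0, X2 at 0, X4 at 0; solve each RREF row for its pivot's exponent:
  r0: exp(ΔT) + (3)·1 = 0 ⇒ exp(ΔT) = -3
  r1: exp(m) + (-1)·1 = 0 ⇒ exp(m) = 1
Π_3 = ΔT^-3 · m · X3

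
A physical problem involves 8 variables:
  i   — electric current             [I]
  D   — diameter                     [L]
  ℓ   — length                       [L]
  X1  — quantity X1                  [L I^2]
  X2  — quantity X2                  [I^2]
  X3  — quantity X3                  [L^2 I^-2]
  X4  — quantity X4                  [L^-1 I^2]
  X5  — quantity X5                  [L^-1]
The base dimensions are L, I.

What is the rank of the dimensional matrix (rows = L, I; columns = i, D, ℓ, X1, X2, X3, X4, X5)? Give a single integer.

2

Write exponents as rows L,I / cols i,D,ℓ,X1,X2,X3,X4,X5:
  L: [ 0  1  1  1  0  2 -1 -1]
  I: [ 1  0  0  2  2 -2  2  0]
Echelon form has 2 nonzero rows (pivots: i,D)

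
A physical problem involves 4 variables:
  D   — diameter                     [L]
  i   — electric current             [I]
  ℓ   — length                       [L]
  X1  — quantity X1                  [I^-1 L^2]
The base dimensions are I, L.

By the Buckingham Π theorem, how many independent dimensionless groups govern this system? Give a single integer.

2

Write exponents as rows I,L / cols D,i,ℓ,X1:
  I: [ 0  1  0 -1]
  L: [ 1  0  1  2]
Row reduction gives pivot columns D,i; rank = 2
Π count = n − r = 4 − 2 = 2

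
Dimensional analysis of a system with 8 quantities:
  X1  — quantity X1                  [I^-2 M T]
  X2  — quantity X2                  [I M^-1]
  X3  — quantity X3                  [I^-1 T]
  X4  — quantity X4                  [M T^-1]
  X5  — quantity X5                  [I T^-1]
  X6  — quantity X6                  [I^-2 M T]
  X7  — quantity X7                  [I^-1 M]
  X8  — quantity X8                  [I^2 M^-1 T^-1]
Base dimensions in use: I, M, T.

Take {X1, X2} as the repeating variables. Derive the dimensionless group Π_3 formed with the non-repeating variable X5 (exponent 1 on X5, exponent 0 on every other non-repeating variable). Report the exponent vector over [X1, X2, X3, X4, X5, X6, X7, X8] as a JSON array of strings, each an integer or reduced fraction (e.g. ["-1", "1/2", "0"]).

["1", "1", "0", "0", "1", "0", "0", "0"]

Write exponents as rows I,M,T / cols X1,X2,X3,X4,X5,X6,X7,X8:
  I: [-2  1 -1  0  1 -2 -1  2]
  M: [ 1 -1  0  1  0  1  1 -1]
  T: [ 1  0  1 -1 -1  1  0 -1]
Echelon form has 2 nonzero rows (pivots: X1,X2)
Repeat: X1,X2; free: X3,X4,X5,X6,X7,X8
RREF:
  r0: [   1    0    1   -1   -1    1    0   -1]
  r1: [   0    1    1   -2   -1    0   -1    0]
  r2: [   0    0    0    0    0    0    0    0]
Fix exponent of X5 at 1, X3 at 0, X4 at 0, X6 at 0, X7 at 0, X8 at 0; solve each RREF row for its pivot's exponent:
  r0: exp(X1) + (-1)·1 = 0 ⇒ exp(X1) = 1
  r1: exp(X2) + (-1)·1 = 0 ⇒ exp(X2) = 1
Π_3 = X1 · X2 · X5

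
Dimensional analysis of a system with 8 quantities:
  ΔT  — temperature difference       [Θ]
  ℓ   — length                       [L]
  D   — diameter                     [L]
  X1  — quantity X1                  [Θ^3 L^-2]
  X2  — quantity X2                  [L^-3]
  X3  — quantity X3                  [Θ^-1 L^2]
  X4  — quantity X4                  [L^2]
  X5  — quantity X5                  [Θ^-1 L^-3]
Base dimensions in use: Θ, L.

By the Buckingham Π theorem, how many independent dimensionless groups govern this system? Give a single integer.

Dimensional matrix (Θ×L by ΔT×ℓ×D×X1×X2×X3×X4×X5):
  Θ: [ 1  0  0  3  0 -1  0 -1]
  L: [ 0  1  1 -2 -3  2  2 -3]
RREF → pivots at {ΔT,ℓ} ⇒ r = 2
8 vars − rank 2 = 6 Π groups

6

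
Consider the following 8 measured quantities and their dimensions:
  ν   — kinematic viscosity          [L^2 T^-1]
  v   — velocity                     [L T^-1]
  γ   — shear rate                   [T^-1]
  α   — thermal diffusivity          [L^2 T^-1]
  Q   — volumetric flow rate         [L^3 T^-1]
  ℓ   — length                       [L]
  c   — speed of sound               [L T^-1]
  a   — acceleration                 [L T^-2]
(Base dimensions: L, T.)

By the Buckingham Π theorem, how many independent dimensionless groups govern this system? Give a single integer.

Exponent matrix [L,T] × [ν,v,γ,α,Q,ℓ,c,a]:
  L: [ 2  1  0  2  3  1  1  1]
  T: [-1 -1 -1 -1 -1  0 -1 -2]
Row reduction gives pivot columns ν,v; rank = 2
8 vars − rank 2 = 6 Π groups

6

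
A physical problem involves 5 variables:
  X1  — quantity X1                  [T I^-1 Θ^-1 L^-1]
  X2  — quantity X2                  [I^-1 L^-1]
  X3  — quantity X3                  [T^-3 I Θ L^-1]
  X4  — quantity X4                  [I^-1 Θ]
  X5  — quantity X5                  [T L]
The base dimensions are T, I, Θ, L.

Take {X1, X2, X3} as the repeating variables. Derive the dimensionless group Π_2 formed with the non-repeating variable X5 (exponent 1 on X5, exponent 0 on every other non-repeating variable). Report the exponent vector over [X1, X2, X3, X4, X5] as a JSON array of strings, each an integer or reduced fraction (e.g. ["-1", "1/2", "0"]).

["1/2", "0", "1/2", "0", "1"]

Dimensional matrix (T×I×Θ×L by X1×X2×X3×X4×X5):
  T: [ 1  0 -3  0  1]
  I: [-1 -1  1 -1  0]
  Θ: [-1  0  1  1  0]
  L: [-1 -1 -1  0  1]
Row reduction gives pivot columns X1,X2,X3; rank = 3
Pivot set = {X1,X2,X3}, free = {X4,X5}
RREF:
  r0: [   1    0    0 -3/2 -1/2]
  r1: [   0    1    0    2    0]
  r2: [   0    0    1 -1/2 -1/2]
  r3: [   0    0    0    0    0]
Fix exponent of X5 at 1, X4 at 0; solve each RREF row for its pivot's exponent:
  r0: exp(X1) + (-1/2)·1 = 0 ⇒ exp(X1) = 1/2
  r1: exp(X2) + (0)·1 = 0 ⇒ exp(X2) = 0
  r2: exp(X3) + (-1/2)·1 = 0 ⇒ exp(X3) = 1/2
Π_2 = X1^(1/2) · X3^(1/2) · X5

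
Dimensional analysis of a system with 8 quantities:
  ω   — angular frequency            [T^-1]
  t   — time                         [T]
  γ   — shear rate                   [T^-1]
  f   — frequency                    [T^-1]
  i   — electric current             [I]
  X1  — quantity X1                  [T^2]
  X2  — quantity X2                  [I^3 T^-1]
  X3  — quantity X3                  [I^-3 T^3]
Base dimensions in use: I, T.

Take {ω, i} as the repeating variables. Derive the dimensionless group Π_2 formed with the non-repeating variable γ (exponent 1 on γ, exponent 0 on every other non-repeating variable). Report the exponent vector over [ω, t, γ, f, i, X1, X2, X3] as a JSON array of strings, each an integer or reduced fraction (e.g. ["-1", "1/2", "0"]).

Exponent matrix [I,T] × [ω,t,γ,f,i,X1,X2,X3]:
  I: [ 0  0  0  0  1  0  3 -3]
  T: [-1  1 -1 -1  0  2 -1  3]
Row reduction gives pivot columns ω,i; rank = 2
Repeat: ω,i; free: t,γ,f,X1,X2,X3
RREF:
  r0: [   1   -1    1    1    0   -2    1   -3]
  r1: [   0    0    0    0    1    0    3   -3]
Fix exponent of γ at 1, t at 0, f at 0, X1 at 0, X2 at 0, X3 at 0; solve each RREF row for its pivot's exponent:
  r0: exp(ω) + (1)·1 = 0 ⇒ exp(ω) = -1
  r1: exp(i) + (0)·1 = 0 ⇒ exp(i) = 0
Π_2 = ω^-1 · γ

["-1", "0", "1", "0", "0", "0", "0", "0"]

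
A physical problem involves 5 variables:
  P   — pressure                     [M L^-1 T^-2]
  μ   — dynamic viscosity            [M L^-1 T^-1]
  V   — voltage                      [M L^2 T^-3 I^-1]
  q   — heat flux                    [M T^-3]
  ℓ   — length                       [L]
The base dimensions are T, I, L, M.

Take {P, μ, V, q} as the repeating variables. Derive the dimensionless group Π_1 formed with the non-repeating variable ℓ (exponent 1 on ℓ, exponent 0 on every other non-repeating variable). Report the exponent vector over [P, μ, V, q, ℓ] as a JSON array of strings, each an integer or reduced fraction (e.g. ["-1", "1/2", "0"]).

Write exponents as rows T,I,L,M / cols P,μ,V,q,ℓ:
  T: [-2 -1 -3 -3  0]
  I: [ 0  0 -1  0  0]
  L: [-1 -1  2  0  1]
  M: [ 1  1  1  1  0]
Echelon form has 4 nonzero rows (pivots: P,μ,V,q)
Pivot set = {P,μ,V,q}, free = {ℓ}
RREF:
  r0: [   1    0    0    0   -2]
  r1: [   0    1    0    0    1]
  r2: [   0    0    1    0    0]
  r3: [   0    0    0    1    1]
Fix exponent of ℓ at 1; solve each RREF row for its pivot's exponent:
  r0: exp(P) + (-2)·1 = 0 ⇒ exp(P) = 2
  r1: exp(μ) + (1)·1 = 0 ⇒ exp(μ) = -1
  r2: exp(V) + (0)·1 = 0 ⇒ exp(V) = 0
  r3: exp(q) + (1)·1 = 0 ⇒ exp(q) = -1
Π_1 = P^2 · μ^-1 · q^-1 · ℓ

["2", "-1", "0", "-1", "1"]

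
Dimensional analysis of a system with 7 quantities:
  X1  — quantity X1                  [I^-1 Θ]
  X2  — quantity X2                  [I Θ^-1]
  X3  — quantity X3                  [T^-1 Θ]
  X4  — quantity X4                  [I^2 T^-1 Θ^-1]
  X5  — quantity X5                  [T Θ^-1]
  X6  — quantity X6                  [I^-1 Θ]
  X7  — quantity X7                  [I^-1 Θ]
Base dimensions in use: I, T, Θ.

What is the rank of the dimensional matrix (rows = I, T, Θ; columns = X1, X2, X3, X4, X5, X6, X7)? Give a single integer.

2

Dimensional matrix (I×T×Θ by X1×X2×X3×X4×X5×X6×X7):
  I: [-1  1  0  2  0 -1 -1]
  T: [ 0  0 -1 -1  1  0  0]
  Θ: [ 1 -1  1 -1 -1  1  1]
Echelon form has 2 nonzero rows (pivots: X1,X3)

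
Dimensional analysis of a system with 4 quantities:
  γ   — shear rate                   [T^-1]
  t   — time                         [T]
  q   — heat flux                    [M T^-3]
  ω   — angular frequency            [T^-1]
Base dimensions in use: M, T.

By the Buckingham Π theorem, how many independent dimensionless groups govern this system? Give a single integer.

2

Dimensional matrix (M×T by γ×t×q×ω):
  M: [ 0  0  1  0]
  T: [-1  1 -3 -1]
Echelon form has 2 nonzero rows (pivots: γ,q)
4 vars − rank 2 = 2 Π groups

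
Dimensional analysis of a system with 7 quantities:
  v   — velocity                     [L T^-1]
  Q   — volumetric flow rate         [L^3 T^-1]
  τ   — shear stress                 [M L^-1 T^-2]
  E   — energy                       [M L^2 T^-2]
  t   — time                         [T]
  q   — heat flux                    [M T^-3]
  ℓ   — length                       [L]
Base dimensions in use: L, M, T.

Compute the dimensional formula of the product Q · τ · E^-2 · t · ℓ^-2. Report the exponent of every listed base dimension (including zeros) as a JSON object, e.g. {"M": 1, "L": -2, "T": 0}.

Dimensional matrix (L×M×T by v×Q×τ×E×t×q×ℓ):
  L: [ 1  3 -1  2  0  0  1]
  M: [ 0  0  1  1  0  1  0]
  T: [-1 -1 -2 -2  1 -3  0]
  [L]: (1)·3+(1)·-1+(-2)·2+(1)·0+(-2)·1 = -4
  [M]: (1)·0+(1)·1+(-2)·1+(1)·0+(-2)·0 = -1
  [T]: (1)·-1+(1)·-2+(-2)·-2+(1)·1+(-2)·0 = 2
⇒ L^-4 M^-1 T^2

{"L": -4, "M": -1, "T": 2}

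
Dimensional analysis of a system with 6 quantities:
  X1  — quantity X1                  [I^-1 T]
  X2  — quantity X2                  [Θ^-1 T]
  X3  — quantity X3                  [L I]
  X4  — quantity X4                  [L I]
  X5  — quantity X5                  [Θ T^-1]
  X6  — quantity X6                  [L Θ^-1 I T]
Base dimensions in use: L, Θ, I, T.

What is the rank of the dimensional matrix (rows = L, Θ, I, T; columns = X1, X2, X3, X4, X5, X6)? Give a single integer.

Write exponents as rows L,Θ,I,T / cols X1,X2,X3,X4,X5,X6:
  L: [ 0  0  1  1  0  1]
  Θ: [ 0 -1  0  0  1 -1]
  I: [-1  0  1  1  0  1]
  T: [ 1  1  0  0 -1  1]
RREF → pivots at {X1,X2,X3} ⇒ r = 3

3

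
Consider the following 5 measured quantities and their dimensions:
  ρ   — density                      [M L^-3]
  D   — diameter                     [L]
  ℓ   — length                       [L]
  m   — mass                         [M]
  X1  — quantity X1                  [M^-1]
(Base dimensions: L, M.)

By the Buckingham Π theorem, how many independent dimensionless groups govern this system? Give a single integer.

Dimensional matrix (L×M by ρ×D×ℓ×m×X1):
  L: [-3  1  1  0  0]
  M: [ 1  0  0  1 -1]
Echelon form has 2 nonzero rows (pivots: ρ,D)
Π count = n − r = 5 − 2 = 3

3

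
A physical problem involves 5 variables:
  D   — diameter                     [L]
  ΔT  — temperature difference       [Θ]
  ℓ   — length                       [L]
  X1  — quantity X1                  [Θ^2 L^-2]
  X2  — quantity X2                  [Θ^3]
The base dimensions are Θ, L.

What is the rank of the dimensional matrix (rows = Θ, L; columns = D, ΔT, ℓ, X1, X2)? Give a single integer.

Write exponents as rows Θ,L / cols D,ΔT,ℓ,X1,X2:
  Θ: [ 0  1  0  2  3]
  L: [ 1  0  1 -2  0]
Row reduction gives pivot columns D,ΔT; rank = 2

2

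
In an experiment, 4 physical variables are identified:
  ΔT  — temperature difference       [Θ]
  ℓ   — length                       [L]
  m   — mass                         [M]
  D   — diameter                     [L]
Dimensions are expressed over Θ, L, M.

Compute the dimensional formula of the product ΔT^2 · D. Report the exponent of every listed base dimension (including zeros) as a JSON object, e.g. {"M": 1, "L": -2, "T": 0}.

{"Θ": 2, "L": 1, "M": 0}

Exponent matrix [Θ,L,M] × [ΔT,ℓ,m,D]:
  Θ: [ 1  0  0  0]
  L: [ 0  1  0  1]
  M: [ 0  0  1  0]
  [Θ]: (2)·1+(1)·0 = 2
  [L]: (2)·0+(1)·1 = 1
  [M]: (2)·0+(1)·0 = 0
⇒ Θ^2 L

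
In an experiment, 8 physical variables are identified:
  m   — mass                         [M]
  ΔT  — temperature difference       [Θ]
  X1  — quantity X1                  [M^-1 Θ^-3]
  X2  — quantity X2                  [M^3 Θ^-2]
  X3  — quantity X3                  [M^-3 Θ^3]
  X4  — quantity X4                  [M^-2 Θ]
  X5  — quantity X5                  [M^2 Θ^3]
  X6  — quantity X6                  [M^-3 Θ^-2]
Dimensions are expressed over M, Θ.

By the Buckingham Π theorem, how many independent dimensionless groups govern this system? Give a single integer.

6

Write exponents as rows M,Θ / cols m,ΔT,X1,X2,X3,X4,X5,X6:
  M: [ 1  0 -1  3 -3 -2  2 -3]
  Θ: [ 0  1 -3 -2  3  1  3 -2]
Echelon form has 2 nonzero rows (pivots: m,ΔT)
8 vars − rank 2 = 6 Π groups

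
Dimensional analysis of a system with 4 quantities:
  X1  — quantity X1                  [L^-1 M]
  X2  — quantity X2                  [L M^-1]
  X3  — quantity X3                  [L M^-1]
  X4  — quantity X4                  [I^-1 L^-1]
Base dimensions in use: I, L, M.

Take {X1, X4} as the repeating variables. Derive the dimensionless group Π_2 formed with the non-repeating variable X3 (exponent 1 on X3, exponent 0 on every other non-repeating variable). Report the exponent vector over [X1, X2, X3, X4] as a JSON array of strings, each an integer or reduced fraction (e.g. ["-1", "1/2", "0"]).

["1", "0", "1", "0"]

Exponent matrix [I,L,M] × [X1,X2,X3,X4]:
  I: [ 0  0  0 -1]
  L: [-1  1  1 -1]
  M: [ 1 -1 -1  0]
Echelon form has 2 nonzero rows (pivots: X1,X4)
Pivot set = {X1,X4}, free = {X2,X3}
RREF:
  r0: [   1   -1   -1    0]
  r1: [   0    0    0    1]
  r2: [   0    0    0    0]
Fix exponent of X3 at 1, X2 at 0; solve each RREF row for its pivot's exponent:
  r0: exp(X1) + (-1)·1 = 0 ⇒ exp(X1) = 1
  r1: exp(X4) + (0)·1 = 0 ⇒ exp(X4) = 0
Π_2 = X1 · X3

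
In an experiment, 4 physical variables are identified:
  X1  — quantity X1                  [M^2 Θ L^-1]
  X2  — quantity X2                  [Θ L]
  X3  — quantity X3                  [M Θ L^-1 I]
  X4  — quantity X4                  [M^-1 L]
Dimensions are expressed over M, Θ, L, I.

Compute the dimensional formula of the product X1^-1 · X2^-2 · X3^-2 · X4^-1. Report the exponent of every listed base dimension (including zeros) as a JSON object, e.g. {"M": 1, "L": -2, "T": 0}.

Exponent matrix [M,Θ,L,I] × [X1,X2,X3,X4]:
  M: [ 2  0  1 -1]
  Θ: [ 1  1  1  0]
  L: [-1  1 -1  1]
  I: [ 0  0  1  0]
  [M]: (-1)·2+(-2)·0+(-2)·1+(-1)·-1 = -3
  [Θ]: (-1)·1+(-2)·1+(-2)·1+(-1)·0 = -5
  [L]: (-1)·-1+(-2)·1+(-2)·-1+(-1)·1 = 0
  [I]: (-1)·0+(-2)·0+(-2)·1+(-1)·0 = -2
⇒ M^-3 Θ^-5 I^-2

{"M": -3, "Θ": -5, "L": 0, "I": -2}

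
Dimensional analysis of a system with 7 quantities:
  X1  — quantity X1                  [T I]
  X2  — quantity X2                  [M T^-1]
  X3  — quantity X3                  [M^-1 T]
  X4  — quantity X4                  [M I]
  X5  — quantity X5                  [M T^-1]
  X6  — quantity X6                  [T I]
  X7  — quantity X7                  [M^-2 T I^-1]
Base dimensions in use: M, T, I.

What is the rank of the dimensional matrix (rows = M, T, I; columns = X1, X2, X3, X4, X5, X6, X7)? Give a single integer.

2

Dimensional matrix (M×T×I by X1×X2×X3×X4×X5×X6×X7):
  M: [ 0  1 -1  1  1  0 -2]
  T: [ 1 -1  1  0 -1  1  1]
  I: [ 1  0  0  1  0  1 -1]
Row reduction gives pivot columns X1,X2; rank = 2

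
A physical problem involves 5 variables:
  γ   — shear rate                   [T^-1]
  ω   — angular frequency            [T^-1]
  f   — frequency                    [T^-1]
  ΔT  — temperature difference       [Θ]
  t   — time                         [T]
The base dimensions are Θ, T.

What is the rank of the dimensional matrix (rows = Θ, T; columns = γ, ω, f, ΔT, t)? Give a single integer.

2

Exponent matrix [Θ,T] × [γ,ω,f,ΔT,t]:
  Θ: [ 0  0  0  1  0]
  T: [-1 -1 -1  0  1]
Row reduction gives pivot columns γ,ΔT; rank = 2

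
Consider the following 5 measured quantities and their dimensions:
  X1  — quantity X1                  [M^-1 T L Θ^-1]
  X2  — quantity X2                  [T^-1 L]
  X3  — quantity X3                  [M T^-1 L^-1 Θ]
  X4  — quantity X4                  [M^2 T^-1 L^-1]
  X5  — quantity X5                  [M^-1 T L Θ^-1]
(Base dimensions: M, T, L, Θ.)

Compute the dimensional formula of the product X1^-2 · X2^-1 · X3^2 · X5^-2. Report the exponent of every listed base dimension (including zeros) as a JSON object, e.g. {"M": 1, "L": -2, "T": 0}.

{"M": 6, "T": -5, "L": -7, "Θ": 6}

Dimensional matrix (M×T×L×Θ by X1×X2×X3×X4×X5):
  M: [-1  0  1  2 -1]
  T: [ 1 -1 -1 -1  1]
  L: [ 1  1 -1 -1  1]
  Θ: [-1  0  1  0 -1]
  [M]: (-2)·-1+(-1)·0+(2)·1+(-2)·-1 = 6
  [T]: (-2)·1+(-1)·-1+(2)·-1+(-2)·1 = -5
  [L]: (-2)·1+(-1)·1+(2)·-1+(-2)·1 = -7
  [Θ]: (-2)·-1+(-1)·0+(2)·1+(-2)·-1 = 6
⇒ M^6 T^-5 L^-7 Θ^6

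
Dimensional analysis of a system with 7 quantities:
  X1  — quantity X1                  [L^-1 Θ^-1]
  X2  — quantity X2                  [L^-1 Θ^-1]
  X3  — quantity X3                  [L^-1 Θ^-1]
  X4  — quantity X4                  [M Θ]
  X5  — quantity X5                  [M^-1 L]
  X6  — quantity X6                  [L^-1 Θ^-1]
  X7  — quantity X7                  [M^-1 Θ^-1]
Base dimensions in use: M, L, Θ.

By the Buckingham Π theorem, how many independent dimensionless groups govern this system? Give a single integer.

Write exponents as rows M,L,Θ / cols X1,X2,X3,X4,X5,X6,X7:
  M: [ 0  0  0  1 -1  0 -1]
  L: [-1 -1 -1  0  1 -1  0]
  Θ: [-1 -1 -1  1  0 -1 -1]
Row reduction gives pivot columns X1,X4; rank = 2
7 vars − rank 2 = 5 Π groups

5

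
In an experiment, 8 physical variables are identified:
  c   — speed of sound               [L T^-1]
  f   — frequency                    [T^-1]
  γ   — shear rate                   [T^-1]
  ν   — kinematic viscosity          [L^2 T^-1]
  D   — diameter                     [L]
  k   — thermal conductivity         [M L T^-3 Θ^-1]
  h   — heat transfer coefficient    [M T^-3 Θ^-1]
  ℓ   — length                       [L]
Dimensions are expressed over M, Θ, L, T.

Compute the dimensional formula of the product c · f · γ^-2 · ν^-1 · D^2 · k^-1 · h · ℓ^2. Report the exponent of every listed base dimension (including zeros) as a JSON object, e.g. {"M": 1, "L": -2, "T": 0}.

Dimensional matrix (M×Θ×L×T by c×f×γ×ν×D×k×h×ℓ):
  M: [ 0  0  0  0  0  1  1  0]
  Θ: [ 0  0  0  0  0 -1 -1  0]
  L: [ 1  0  0  2  1  1  0  1]
  T: [-1 -1 -1 -1  0 -3 -3  0]
  [M]: (1)·0+(1)·0+(-2)·0+(-1)·0+(2)·0+(-1)·1+(1)·1+(2)·0 = 0
  [Θ]: (1)·0+(1)·0+(-2)·0+(-1)·0+(2)·0+(-1)·-1+(1)·-1+(2)·0 = 0
  [L]: (1)·1+(1)·0+(-2)·0+(-1)·2+(2)·1+(-1)·1+(1)·0+(2)·1 = 2
  [T]: (1)·-1+(1)·-1+(-2)·-1+(-1)·-1+(2)·0+(-1)·-3+(1)·-3+(2)·0 = 1
⇒ L^2 T

{"M": 0, "Θ": 0, "L": 2, "T": 1}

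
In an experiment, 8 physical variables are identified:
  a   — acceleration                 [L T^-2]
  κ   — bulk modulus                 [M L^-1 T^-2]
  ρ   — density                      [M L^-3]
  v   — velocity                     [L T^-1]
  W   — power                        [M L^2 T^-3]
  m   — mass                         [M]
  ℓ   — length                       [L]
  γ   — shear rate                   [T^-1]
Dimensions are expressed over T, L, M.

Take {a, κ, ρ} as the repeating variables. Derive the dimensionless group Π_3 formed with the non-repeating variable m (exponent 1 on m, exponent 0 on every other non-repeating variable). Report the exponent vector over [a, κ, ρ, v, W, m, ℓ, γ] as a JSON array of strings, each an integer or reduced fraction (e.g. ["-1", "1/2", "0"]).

Dimensional matrix (T×L×M by a×κ×ρ×v×W×m×ℓ×γ):
  T: [-2 -2  0 -1 -3  0  0 -1]
  L: [ 1 -1 -3  1  2  0  1  0]
  M: [ 0  1  1  0  1  1  0  0]
Row reduction gives pivot columns a,κ,ρ; rank = 3
Pivot set = {a,κ,ρ}, free = {v,W,m,ℓ,γ}
RREF:
  r0: [   1    0    0    0   -2   -3   -1    1]
  r1: [   0    1    0  1/2  7/2    3    1 -1/2]
  r2: [   0    0    1 -1/2 -5/2   -2   -1  1/2]
Fix exponent of m at 1, v at 0, W at 0, ℓ at 0, γ at 0; solve each RREF row for its pivot's exponent:
  r0: exp(a) + (-3)·1 = 0 ⇒ exp(a) = 3
  r1: exp(κ) + (3)·1 = 0 ⇒ exp(κ) = -3
  r2: exp(ρ) + (-2)·1 = 0 ⇒ exp(ρ) = 2
Π_3 = a^3 · κ^-3 · ρ^2 · m

["3", "-3", "2", "0", "0", "1", "0", "0"]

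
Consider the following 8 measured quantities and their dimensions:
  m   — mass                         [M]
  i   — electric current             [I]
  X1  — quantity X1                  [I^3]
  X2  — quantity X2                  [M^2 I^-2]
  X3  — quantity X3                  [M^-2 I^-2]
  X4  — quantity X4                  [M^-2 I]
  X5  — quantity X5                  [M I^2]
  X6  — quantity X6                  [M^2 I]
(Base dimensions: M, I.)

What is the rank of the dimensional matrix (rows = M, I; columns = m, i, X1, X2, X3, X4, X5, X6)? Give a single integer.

2

Write exponents as rows M,I / cols m,i,X1,X2,X3,X4,X5,X6:
  M: [ 1  0  0  2 -2 -2  1  2]
  I: [ 0  1  3 -2 -2  1  2  1]
Row reduction gives pivot columns m,i; rank = 2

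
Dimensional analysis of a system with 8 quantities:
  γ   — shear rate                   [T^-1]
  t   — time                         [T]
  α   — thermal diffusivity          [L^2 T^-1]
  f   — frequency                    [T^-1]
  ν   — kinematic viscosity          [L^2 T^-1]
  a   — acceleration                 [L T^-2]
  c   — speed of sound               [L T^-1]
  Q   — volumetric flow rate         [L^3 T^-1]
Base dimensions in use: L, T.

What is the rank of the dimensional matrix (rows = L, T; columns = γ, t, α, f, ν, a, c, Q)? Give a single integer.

2

Exponent matrix [L,T] × [γ,t,α,f,ν,a,c,Q]:
  L: [ 0  0  2  0  2  1  1  3]
  T: [-1  1 -1 -1 -1 -2 -1 -1]
RREF → pivots at {γ,α} ⇒ r = 2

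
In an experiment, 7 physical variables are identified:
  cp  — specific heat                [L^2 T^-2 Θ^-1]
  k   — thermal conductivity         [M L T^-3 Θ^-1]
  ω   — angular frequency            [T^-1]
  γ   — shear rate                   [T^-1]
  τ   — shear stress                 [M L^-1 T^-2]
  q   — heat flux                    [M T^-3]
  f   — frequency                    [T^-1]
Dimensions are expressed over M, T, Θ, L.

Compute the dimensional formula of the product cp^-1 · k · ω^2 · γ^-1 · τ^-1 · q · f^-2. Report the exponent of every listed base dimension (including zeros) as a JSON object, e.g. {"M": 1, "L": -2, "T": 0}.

{"M": 1, "T": -1, "Θ": 0, "L": 0}

Dimensional matrix (M×T×Θ×L by cp×k×ω×γ×τ×q×f):
  M: [ 0  1  0  0  1  1  0]
  T: [-2 -3 -1 -1 -2 -3 -1]
  Θ: [-1 -1  0  0  0  0  0]
  L: [ 2  1  0  0 -1  0  0]
  [M]: (-1)·0+(1)·1+(2)·0+(-1)·0+(-1)·1+(1)·1+(-2)·0 = 1
  [T]: (-1)·-2+(1)·-3+(2)·-1+(-1)·-1+(-1)·-2+(1)·-3+(-2)·-1 = -1
  [Θ]: (-1)·-1+(1)·-1+(2)·0+(-1)·0+(-1)·0+(1)·0+(-2)·0 = 0
  [L]: (-1)·2+(1)·1+(2)·0+(-1)·0+(-1)·-1+(1)·0+(-2)·0 = 0
⇒ M T^-1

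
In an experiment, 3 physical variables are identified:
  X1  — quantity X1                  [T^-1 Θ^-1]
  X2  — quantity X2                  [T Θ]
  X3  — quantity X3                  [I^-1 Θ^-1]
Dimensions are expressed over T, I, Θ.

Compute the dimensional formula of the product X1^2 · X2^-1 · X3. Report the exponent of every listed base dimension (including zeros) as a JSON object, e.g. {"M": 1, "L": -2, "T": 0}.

Exponent matrix [T,I,Θ] × [X1,X2,X3]:
  T: [-1  1  0]
  I: [ 0  0 -1]
  Θ: [-1  1 -1]
  [T]: (2)·-1+(-1)·1+(1)·0 = -3
  [I]: (2)·0+(-1)·0+(1)·-1 = -1
  [Θ]: (2)·-1+(-1)·1+(1)·-1 = -4
⇒ T^-3 I^-1 Θ^-4

{"T": -3, "I": -1, "Θ": -4}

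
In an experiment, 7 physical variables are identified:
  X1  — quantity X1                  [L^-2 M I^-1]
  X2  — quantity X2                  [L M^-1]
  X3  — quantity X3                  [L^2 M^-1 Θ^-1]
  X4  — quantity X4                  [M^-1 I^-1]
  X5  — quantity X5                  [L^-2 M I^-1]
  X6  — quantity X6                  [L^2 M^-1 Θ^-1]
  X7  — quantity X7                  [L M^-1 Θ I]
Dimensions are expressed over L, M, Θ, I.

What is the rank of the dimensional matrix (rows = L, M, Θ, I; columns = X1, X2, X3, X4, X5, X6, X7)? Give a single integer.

Exponent matrix [L,M,Θ,I] × [X1,X2,X3,X4,X5,X6,X7]:
  L: [-2  1  2  0 -2  2  1]
  M: [ 1 -1 -1 -1  1 -1 -1]
  Θ: [ 0  0 -1  0  0 -1  1]
  I: [-1  0  0 -1 -1  0  1]
Echelon form has 3 nonzero rows (pivots: X1,X2,X3)

3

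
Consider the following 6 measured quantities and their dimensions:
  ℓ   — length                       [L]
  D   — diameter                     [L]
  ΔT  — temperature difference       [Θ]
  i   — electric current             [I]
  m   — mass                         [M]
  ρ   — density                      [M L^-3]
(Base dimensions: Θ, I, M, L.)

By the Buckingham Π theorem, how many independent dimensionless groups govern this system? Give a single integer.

2

Dimensional matrix (Θ×I×M×L by ℓ×D×ΔT×i×m×ρ):
  Θ: [ 0  0  1  0  0  0]
  I: [ 0  0  0  1  0  0]
  M: [ 0  0  0  0  1  1]
  L: [ 1  1  0  0  0 -3]
Echelon form has 4 nonzero rows (pivots: ℓ,ΔT,i,m)
Π count = n − r = 6 − 4 = 2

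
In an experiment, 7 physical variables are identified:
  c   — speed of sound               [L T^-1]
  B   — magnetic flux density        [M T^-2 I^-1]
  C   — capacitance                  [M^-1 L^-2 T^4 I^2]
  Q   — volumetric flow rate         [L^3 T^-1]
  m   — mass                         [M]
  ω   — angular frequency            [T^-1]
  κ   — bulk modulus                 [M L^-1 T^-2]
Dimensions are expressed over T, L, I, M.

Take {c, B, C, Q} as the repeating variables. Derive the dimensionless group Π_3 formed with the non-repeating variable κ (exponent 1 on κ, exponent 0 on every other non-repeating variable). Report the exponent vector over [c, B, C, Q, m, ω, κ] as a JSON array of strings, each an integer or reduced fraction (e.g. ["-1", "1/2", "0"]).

Write exponents as rows T,L,I,M / cols c,B,C,Q,m,ω,κ:
  T: [-1 -2  4 -1  0 -1 -2]
  L: [ 1  0 -2  3  0  0 -1]
  I: [ 0 -1  2  0  0  0  0]
  M: [ 0  1 -1  0  1  0  1]
Row reduction gives pivot columns c,B,C,Q; rank = 4
Pivot set = {c,B,C,Q}, free = {m,ω,κ}
RREF:
  r0: [   1    0    0    0   -1  3/2  5/2]
  r1: [   0    1    0    0    2    0    2]
  r2: [   0    0    1    0    1    0    1]
  r3: [   0    0    0    1    1 -1/2 -1/2]
Fix exponent of κ at 1, m at 0, ω at 0; solve each RREF row for its pivot's exponent:
  r0: exp(c) + (5/2)·1 = 0 ⇒ exp(c) = -5/2
  r1: exp(B) + (2)·1 = 0 ⇒ exp(B) = -2
  r2: exp(C) + (1)·1 = 0 ⇒ exp(C) = -1
  r3: exp(Q) + (-1/2)·1 = 0 ⇒ exp(Q) = 1/2
Π_3 = c^(-5/2) · B^-2 · C^-1 · Q^(1/2) · κ

["-5/2", "-2", "-1", "1/2", "0", "0", "1"]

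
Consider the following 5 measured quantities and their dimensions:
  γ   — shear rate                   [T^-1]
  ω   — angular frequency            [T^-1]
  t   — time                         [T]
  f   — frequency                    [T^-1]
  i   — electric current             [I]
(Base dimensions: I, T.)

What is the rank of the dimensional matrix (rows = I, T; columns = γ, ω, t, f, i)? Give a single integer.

2

Dimensional matrix (I×T by γ×ω×t×f×i):
  I: [ 0  0  0  0  1]
  T: [-1 -1  1 -1  0]
Row reduction gives pivot columns γ,i; rank = 2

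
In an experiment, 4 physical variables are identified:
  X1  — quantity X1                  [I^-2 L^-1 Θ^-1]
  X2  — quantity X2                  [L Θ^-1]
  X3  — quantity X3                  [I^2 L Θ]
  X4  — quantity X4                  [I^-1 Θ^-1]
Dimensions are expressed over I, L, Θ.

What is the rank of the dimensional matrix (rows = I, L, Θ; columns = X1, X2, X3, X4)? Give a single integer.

2

Dimensional matrix (I×L×Θ by X1×X2×X3×X4):
  I: [-2  0  2 -1]
  L: [-1  1  1  0]
  Θ: [-1 -1  1 -1]
RREF → pivots at {X1,X2} ⇒ r = 2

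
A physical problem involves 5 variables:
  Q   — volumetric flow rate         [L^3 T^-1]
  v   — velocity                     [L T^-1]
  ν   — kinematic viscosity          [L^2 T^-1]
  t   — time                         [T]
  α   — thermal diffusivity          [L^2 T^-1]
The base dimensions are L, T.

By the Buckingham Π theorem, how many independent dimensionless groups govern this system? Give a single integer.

Exponent matrix [L,T] × [Q,v,ν,t,α]:
  L: [ 3  1  2  0  2]
  T: [-1 -1 -1  1 -1]
Echelon form has 2 nonzero rows (pivots: Q,v)
5 vars − rank 2 = 3 Π groups

3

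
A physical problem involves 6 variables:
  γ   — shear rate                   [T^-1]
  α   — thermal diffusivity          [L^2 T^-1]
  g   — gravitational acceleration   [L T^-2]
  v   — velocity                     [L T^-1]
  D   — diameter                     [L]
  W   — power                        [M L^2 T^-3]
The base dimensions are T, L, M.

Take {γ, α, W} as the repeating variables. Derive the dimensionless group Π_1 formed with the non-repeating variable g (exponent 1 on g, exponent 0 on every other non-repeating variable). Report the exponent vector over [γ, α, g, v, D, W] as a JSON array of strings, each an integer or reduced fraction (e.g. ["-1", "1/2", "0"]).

["-3/2", "-1/2", "1", "0", "0", "0"]

Write exponents as rows T,L,M / cols γ,α,g,v,D,W:
  T: [-1 -1 -2 -1  0 -3]
  L: [ 0  2  1  1  1  2]
  M: [ 0  0  0  0  0  1]
RREF → pivots at {γ,α,W} ⇒ r = 3
Pivot set = {γ,α,W}, free = {g,v,D}
RREF:
  r0: [   1    0  3/2  1/2 -1/2    0]
  r1: [   0    1  1/2  1/2  1/2    0]
  r2: [   0    0    0    0    0    1]
Fix exponent of g at 1, v at 0, D at 0; solve each RREF row for its pivot's exponent:
  r0: exp(γ) + (3/2)·1 = 0 ⇒ exp(γ) = -3/2
  r1: exp(α) + (1/2)·1 = 0 ⇒ exp(α) = -1/2
  r2: exp(W) + (0)·1 = 0 ⇒ exp(W) = 0
Π_1 = γ^(-3/2) · α^(-1/2) · g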